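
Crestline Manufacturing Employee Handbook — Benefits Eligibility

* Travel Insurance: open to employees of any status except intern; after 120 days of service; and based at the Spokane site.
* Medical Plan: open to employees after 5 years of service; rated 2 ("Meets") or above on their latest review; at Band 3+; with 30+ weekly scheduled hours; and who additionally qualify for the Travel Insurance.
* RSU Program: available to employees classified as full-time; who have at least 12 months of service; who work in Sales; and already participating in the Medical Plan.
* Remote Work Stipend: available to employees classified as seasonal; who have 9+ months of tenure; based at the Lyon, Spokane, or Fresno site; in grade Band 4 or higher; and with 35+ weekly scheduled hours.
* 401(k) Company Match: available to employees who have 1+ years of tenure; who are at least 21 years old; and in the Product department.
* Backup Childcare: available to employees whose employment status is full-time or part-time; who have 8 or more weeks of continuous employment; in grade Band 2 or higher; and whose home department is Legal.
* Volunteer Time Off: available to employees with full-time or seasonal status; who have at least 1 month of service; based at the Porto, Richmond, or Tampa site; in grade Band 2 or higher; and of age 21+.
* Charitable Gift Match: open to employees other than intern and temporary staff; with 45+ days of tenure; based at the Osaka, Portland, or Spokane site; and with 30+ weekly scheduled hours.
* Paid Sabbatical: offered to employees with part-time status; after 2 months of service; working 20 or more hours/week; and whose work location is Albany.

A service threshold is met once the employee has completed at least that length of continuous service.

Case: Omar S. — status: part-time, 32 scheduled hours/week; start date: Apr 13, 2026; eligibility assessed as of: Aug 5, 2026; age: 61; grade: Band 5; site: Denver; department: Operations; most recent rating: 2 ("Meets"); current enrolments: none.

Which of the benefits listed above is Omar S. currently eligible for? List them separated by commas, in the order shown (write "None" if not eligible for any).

Service from Apr 13, 2026 to Aug 5, 2026: 114 days.
Travel Insurance — status part-time ✓ (not excluded); service 114 days < 120 days ✗ → not eligible.
Medical Plan — service 114 days < 5 years (≈1825 days) ✗ → not eligible.
RSU Program — status part-time ✗ (requires full-time) → not eligible.
Remote Work Stipend — status part-time ✗ (requires seasonal) → not eligible.
401(k) Company Match — service 114 days < 1 year (≈365 days) ✗ → not eligible.
Backup Childcare — status part-time ✓; service 114 days ≥ 8 weeks (≈56 days) ✓; grade Band 5 ≥ Band 2 ✓; dept Operations ✗ → not eligible.
Volunteer Time Off — status part-time ✗ (requires full-time or seasonal) → not eligible.
Charitable Gift Match — status part-time ✓ (not excluded); service 114 days ≥ 45 days ✓; site Denver ✗ (not Osaka, Portland, or Spokane) → not eligible.
Paid Sabbatical — status part-time ✓; service 114 days ≥ 2 months (≈60 days) ✓; 32 hrs/wk ≥ 20 ✓; site Denver ✗ (not Albany) → not eligible.

None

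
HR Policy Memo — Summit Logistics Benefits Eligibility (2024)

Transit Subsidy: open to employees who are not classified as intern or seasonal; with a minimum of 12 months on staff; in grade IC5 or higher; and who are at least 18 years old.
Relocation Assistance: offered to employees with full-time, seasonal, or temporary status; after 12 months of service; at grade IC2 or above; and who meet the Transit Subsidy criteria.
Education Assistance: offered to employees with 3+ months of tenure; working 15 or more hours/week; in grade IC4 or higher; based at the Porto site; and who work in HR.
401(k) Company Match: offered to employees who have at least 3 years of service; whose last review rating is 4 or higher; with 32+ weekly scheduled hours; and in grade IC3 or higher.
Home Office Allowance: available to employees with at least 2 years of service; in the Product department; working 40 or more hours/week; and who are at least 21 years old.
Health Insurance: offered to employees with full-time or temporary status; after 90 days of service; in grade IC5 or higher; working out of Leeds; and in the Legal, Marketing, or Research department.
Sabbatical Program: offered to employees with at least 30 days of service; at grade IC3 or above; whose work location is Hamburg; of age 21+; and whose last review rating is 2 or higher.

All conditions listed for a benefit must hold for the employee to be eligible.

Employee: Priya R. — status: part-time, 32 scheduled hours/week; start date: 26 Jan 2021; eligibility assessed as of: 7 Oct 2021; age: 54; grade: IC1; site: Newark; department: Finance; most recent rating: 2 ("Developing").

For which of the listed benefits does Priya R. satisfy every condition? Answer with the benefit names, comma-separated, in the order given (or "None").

None

Service from 26 Jan 2021 to 7 Oct 2021: 254 days.
Transit Subsidy — status part-time ✓ (not excluded); service 254 days < 12 months (≈360 days) ✗ → not eligible.
Relocation Assistance — status part-time ✗ (requires full-time, seasonal, or temporary) → not eligible.
Education Assistance — service 254 days ≥ 3 months (≈90 days) ✓; 32 hrs/wk ≥ 15 ✓; grade IC1 < IC4 ✗ → not eligible.
401(k) Company Match — service 254 days < 3 years (≈1095 days) ✗ → not eligible.
Home Office Allowance — service 254 days < 2 years (≈730 days) ✗ → not eligible.
Health Insurance — status part-time ✗ (requires full-time or temporary) → not eligible.
Sabbatical Program — service 254 days ≥ 30 days ✓; grade IC1 < IC3 ✗ → not eligible.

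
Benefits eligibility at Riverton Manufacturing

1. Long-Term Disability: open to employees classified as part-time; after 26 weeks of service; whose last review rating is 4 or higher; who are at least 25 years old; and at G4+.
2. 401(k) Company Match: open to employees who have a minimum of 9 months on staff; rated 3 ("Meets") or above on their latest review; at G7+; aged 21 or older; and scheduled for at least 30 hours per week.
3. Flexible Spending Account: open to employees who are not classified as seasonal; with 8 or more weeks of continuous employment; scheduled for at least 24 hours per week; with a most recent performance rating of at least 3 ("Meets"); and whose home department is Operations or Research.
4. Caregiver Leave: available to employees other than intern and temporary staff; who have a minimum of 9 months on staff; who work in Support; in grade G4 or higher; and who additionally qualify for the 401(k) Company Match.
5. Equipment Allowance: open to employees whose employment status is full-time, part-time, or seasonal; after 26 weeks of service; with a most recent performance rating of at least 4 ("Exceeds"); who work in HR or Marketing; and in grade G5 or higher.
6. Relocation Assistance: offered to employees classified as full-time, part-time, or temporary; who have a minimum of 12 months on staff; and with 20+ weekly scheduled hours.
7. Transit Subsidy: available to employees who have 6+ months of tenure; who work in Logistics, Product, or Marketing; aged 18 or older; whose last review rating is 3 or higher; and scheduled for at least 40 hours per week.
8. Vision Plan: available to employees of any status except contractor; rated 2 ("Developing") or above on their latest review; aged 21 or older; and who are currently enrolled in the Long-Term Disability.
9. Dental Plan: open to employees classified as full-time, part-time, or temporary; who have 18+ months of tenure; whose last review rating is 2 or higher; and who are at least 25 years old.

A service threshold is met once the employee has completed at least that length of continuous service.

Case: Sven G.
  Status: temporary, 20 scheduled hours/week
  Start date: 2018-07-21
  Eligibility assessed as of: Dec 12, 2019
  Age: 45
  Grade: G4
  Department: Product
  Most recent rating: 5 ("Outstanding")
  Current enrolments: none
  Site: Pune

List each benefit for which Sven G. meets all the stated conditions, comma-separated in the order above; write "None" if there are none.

Relocation Assistance

Service from 2018-07-21 to Dec 12, 2019: 509 days.
Long-Term Disability — status temporary ✗ (requires part-time) → not eligible.
401(k) Company Match — service 509 days ≥ 9 months (≈270 days) ✓; rating 5 ≥ 3 ✓; grade G4 < G7 ✗ → not eligible.
Flexible Spending Account — status temporary ✓ (not excluded); service 509 days ≥ 8 weeks (≈56 days) ✓; 20 hrs/wk < 24 ✗ → not eligible.
Caregiver Leave — status temporary ✗ (excluded) → not eligible.
Equipment Allowance — status temporary ✗ (requires full-time, part-time, or seasonal) → not eligible.
Relocation Assistance — status temporary ✓; service 509 days ≥ 12 months (≈360 days) ✓; 20 hrs/wk ≥ 20 ✓ → eligible.
Transit Subsidy — service 509 days ≥ 6 months (≈180 days) ✓; dept Product ✓; age 45 ≥ 18 ✓; rating 5 ≥ 3 ✓; 20 hrs/wk < 40 ✗ → not eligible.
Vision Plan — status temporary ✓ (not excluded); rating 5 ≥ 2 ✓; age 45 ≥ 21 ✓; not enrolled in Long-Term Disability ✗ → not eligible.
Dental Plan — status temporary ✓; service 509 days < 18 months (≈540 days) ✗ → not eligible.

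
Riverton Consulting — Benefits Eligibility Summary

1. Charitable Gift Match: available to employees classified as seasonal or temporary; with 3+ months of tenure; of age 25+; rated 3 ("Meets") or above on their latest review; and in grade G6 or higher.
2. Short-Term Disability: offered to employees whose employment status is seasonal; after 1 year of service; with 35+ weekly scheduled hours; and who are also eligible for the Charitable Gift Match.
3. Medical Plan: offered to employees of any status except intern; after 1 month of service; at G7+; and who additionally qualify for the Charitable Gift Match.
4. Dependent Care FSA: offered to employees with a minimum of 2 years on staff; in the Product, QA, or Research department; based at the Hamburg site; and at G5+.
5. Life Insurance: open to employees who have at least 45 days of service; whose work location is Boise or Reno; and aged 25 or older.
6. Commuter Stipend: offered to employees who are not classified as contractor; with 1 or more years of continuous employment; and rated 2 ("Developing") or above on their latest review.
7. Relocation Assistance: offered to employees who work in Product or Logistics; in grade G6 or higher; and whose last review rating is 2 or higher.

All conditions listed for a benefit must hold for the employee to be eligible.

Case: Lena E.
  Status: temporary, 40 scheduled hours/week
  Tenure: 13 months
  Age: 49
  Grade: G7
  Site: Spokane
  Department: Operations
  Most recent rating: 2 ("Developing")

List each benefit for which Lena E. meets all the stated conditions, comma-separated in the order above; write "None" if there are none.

Charitable Gift Match — status temporary ✓; service 13 months ≥ 3 months ✓; age 49 ≥ 25 ✓; rating 2 < 3 ✗ → not eligible.
Short-Term Disability — status temporary ✗ (requires seasonal) → not eligible.
Medical Plan — status temporary ✓ (not excluded); service 13 months ≥ 1 month ✓; grade G7 ≥ G7 ✓; not eligible for Charitable Gift Match ✗ → not eligible.
Dependent Care FSA — service 13 months < 2 years (≈730 days) ✗ → not eligible.
Life Insurance — service 13 months ≥ 45 days ✓; site Spokane ✗ (not Boise or Reno) → not eligible.
Commuter Stipend — status temporary ✓ (not excluded); service 13 months ≥ 1 year (≈365 days) ✓; rating 2 ≥ 2 ✓ → eligible.
Relocation Assistance — dept Operations ✗ → not eligible.

Commuter Stipend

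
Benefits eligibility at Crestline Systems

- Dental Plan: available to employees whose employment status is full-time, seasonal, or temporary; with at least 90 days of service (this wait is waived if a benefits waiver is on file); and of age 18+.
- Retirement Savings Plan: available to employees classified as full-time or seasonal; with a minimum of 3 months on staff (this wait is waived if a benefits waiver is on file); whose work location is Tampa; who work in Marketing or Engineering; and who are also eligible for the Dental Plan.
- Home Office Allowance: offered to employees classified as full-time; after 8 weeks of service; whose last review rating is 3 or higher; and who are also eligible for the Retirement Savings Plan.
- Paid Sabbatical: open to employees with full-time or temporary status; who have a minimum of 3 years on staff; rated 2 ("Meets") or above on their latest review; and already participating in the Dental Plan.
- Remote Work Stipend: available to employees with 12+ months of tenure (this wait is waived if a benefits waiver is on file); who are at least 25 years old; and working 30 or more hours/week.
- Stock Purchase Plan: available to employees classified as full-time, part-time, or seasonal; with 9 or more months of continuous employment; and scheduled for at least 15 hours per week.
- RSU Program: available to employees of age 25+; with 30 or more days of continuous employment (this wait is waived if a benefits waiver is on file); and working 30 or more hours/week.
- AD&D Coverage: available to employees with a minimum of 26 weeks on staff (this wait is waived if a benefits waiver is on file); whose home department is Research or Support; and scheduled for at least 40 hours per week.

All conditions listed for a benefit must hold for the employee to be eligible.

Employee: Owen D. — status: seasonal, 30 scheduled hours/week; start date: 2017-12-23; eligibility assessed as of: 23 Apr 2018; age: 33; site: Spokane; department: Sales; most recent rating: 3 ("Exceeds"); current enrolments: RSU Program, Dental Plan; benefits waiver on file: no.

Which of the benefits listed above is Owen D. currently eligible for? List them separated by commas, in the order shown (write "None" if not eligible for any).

Service from 2017-12-23 to 23 Apr 2018: 121 days.
Dental Plan — status seasonal ✓; no waiver, service 121 days ≥ 90 days ✓; age 33 ≥ 18 ✓ → eligible.
Retirement Savings Plan — status seasonal ✓; no waiver, service 121 days ≥ 3 months (≈90 days) ✓; site Spokane ✗ (not Tampa) → not eligible.
Home Office Allowance — status seasonal ✗ (requires full-time) → not eligible.
Paid Sabbatical — status seasonal ✗ (requires full-time or temporary) → not eligible.
Remote Work Stipend — no waiver, service 121 days < 12 months (≈360 days) ✗ → not eligible.
Stock Purchase Plan — status seasonal ✓; service 121 days < 9 months (≈270 days) ✗ → not eligible.
RSU Program — age 33 ≥ 25 ✓; no waiver, service 121 days ≥ 30 days ✓; 30 hrs/wk ≥ 30 ✓ → eligible.
AD&D Coverage — no waiver, service 121 days < 26 weeks (≈182 days) ✗ → not eligible.

Dental Plan, RSU Program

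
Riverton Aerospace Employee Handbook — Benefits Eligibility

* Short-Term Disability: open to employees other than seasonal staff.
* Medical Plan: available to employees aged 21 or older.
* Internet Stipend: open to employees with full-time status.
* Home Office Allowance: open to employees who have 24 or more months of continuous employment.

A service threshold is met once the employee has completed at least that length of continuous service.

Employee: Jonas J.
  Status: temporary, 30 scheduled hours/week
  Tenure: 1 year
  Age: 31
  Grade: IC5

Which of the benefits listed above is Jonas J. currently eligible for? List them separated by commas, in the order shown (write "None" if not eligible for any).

Short-Term Disability — status temporary ✓ (not excluded) → eligible.
Medical Plan — age 31 ≥ 21 ✓ → eligible.
Internet Stipend — status temporary ✗ (requires full-time) → not eligible.
Home Office Allowance — service 1 year < 24 months (≈720 days) ✗ → not eligible.

Short-Term Disability, Medical Plan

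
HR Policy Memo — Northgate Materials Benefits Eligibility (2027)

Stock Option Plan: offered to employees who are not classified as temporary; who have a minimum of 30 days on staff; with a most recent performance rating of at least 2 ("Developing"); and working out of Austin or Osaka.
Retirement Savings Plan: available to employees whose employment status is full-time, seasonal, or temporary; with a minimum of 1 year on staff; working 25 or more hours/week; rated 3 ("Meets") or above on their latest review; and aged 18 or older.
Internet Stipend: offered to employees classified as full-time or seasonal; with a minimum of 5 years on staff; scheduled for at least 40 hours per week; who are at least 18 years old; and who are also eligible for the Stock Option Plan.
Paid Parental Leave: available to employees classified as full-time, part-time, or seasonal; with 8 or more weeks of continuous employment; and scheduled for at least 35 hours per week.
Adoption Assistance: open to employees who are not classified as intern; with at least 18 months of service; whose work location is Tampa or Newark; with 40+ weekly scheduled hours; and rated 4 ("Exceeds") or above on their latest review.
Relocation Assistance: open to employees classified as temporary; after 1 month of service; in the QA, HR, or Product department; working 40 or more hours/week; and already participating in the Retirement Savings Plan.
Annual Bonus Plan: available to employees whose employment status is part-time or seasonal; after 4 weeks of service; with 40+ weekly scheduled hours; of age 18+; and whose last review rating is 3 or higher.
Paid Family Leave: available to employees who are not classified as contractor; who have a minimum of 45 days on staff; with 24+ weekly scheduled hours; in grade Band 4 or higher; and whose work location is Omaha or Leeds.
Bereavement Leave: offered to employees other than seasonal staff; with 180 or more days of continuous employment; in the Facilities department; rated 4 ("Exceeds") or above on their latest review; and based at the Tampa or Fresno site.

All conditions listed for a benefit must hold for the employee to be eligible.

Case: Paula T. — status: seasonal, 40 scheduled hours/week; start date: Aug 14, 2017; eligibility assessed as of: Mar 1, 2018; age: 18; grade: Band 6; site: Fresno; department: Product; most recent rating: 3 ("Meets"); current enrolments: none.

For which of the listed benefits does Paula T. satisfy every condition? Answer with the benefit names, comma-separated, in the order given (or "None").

Paid Parental Leave, Annual Bonus Plan

Service from Aug 14, 2017 to Mar 1, 2018: 199 days.
Stock Option Plan — status seasonal ✓ (not excluded); service 199 days ≥ 30 days ✓; rating 3 ≥ 2 ✓; site Fresno ✗ (not Austin or Osaka) → not eligible.
Retirement Savings Plan — status seasonal ✓; service 199 days < 1 year (≈365 days) ✗ → not eligible.
Internet Stipend — status seasonal ✓; service 199 days < 5 years (≈1825 days) ✗ → not eligible.
Paid Parental Leave — status seasonal ✓; service 199 days ≥ 8 weeks (≈56 days) ✓; 40 hrs/wk ≥ 35 ✓ → eligible.
Adoption Assistance — status seasonal ✓ (not excluded); service 199 days < 18 months (≈540 days) ✗ → not eligible.
Relocation Assistance — status seasonal ✗ (requires temporary) → not eligible.
Annual Bonus Plan — status seasonal ✓; service 199 days ≥ 4 weeks (≈28 days) ✓; 40 hrs/wk ≥ 40 ✓; age 18 ≥ 18 ✓; rating 3 ≥ 3 ✓ → eligible.
Paid Family Leave — status seasonal ✓ (not excluded); service 199 days ≥ 45 days ✓; 40 hrs/wk ≥ 24 ✓; grade Band 6 ≥ Band 4 ✓; site Fresno ✗ (not Omaha or Leeds) → not eligible.
Bereavement Leave — status seasonal ✗ (excluded) → not eligible.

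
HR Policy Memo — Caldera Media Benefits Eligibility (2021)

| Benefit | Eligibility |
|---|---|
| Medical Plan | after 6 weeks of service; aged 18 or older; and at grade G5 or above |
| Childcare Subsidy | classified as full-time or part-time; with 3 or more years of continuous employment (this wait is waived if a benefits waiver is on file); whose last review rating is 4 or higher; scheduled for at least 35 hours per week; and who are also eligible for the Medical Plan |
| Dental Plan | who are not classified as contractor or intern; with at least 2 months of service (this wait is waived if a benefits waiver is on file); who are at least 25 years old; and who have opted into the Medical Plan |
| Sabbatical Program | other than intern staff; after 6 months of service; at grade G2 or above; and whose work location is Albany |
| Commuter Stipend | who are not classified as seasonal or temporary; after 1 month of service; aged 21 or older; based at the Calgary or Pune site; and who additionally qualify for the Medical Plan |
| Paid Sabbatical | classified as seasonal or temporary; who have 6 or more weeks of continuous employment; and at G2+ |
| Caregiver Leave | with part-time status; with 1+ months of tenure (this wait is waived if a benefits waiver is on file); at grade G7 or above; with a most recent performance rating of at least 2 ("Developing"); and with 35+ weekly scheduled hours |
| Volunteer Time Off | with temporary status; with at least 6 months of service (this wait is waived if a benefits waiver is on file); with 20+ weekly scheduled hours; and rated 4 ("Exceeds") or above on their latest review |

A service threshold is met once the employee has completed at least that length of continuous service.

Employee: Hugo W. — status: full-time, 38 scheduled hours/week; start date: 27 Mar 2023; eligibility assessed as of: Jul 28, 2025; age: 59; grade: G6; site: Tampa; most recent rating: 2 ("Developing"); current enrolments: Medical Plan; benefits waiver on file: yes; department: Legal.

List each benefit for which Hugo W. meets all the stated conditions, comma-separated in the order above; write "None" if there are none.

Medical Plan, Dental Plan

Service from 27 Mar 2023 to Jul 28, 2025: 854 days.
Medical Plan — service 854 days ≥ 6 weeks (≈42 days) ✓; age 59 ≥ 18 ✓; grade G6 ≥ G5 ✓ → eligible.
Childcare Subsidy — status full-time ✓; benefits waiver on file ✓; rating 2 < 4 ✗ → not eligible.
Dental Plan — status full-time ✓ (not excluded); benefits waiver on file ✓; age 59 ≥ 25 ✓; enrolled in Medical Plan ✓ → eligible.
Sabbatical Program — status full-time ✓ (not excluded); service 854 days ≥ 6 months (≈180 days) ✓; grade G6 ≥ G2 ✓; site Tampa ✗ (not Albany) → not eligible.
Commuter Stipend — status full-time ✓ (not excluded); service 854 days ≥ 1 month (≈30 days) ✓; age 59 ≥ 21 ✓; site Tampa ✗ (not Calgary or Pune) → not eligible.
Paid Sabbatical — status full-time ✗ (requires seasonal or temporary) → not eligible.
Caregiver Leave — status full-time ✗ (requires part-time) → not eligible.
Volunteer Time Off — status full-time ✗ (requires temporary) → not eligible.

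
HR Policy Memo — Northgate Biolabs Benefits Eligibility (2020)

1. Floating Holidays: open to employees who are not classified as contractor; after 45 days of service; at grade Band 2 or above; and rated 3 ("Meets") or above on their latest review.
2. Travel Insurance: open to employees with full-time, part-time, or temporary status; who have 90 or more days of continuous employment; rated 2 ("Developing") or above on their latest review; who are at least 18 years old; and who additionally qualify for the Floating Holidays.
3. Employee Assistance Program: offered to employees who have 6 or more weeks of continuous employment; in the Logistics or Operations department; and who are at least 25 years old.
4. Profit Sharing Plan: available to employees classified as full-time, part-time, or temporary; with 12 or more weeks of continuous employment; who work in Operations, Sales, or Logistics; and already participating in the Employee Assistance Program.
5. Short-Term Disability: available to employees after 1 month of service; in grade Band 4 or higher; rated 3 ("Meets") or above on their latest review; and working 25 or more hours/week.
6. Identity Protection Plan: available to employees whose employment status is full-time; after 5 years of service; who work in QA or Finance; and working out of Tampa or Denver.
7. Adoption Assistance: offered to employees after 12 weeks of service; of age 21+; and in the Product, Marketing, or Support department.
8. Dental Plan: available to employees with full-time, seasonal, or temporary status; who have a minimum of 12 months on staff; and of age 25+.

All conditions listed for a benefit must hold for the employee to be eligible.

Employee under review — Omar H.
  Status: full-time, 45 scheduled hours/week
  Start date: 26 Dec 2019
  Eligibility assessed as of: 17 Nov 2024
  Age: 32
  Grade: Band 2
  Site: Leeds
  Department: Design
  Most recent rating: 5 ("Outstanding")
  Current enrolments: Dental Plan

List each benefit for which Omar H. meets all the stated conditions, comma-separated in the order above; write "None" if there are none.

Floating Holidays, Travel Insurance, Dental Plan

Service from 26 Dec 2019 to 17 Nov 2024: 1788 days.
Floating Holidays — status full-time ✓ (not excluded); service 1788 days ≥ 45 days ✓; grade Band 2 ≥ Band 2 ✓; rating 5 ≥ 3 ✓ → eligible.
Travel Insurance — status full-time ✓; service 1788 days ≥ 90 days ✓; rating 5 ≥ 2 ✓; age 32 ≥ 18 ✓; eligible for Floating Holidays ✓ → eligible.
Employee Assistance Program — service 1788 days ≥ 6 weeks (≈42 days) ✓; dept Design ✗ → not eligible.
Profit Sharing Plan — status full-time ✓; service 1788 days ≥ 12 weeks (≈84 days) ✓; dept Design ✗ → not eligible.
Short-Term Disability — service 1788 days ≥ 1 month (≈30 days) ✓; grade Band 2 < Band 4 ✗ → not eligible.
Identity Protection Plan — status full-time ✓; service 1788 days < 5 years (≈1825 days) ✗ → not eligible.
Adoption Assistance — service 1788 days ≥ 12 weeks (≈84 days) ✓; age 32 ≥ 21 ✓; dept Design ✗ → not eligible.
Dental Plan — status full-time ✓; service 1788 days ≥ 12 months (≈360 days) ✓; age 32 ≥ 25 ✓ → eligible.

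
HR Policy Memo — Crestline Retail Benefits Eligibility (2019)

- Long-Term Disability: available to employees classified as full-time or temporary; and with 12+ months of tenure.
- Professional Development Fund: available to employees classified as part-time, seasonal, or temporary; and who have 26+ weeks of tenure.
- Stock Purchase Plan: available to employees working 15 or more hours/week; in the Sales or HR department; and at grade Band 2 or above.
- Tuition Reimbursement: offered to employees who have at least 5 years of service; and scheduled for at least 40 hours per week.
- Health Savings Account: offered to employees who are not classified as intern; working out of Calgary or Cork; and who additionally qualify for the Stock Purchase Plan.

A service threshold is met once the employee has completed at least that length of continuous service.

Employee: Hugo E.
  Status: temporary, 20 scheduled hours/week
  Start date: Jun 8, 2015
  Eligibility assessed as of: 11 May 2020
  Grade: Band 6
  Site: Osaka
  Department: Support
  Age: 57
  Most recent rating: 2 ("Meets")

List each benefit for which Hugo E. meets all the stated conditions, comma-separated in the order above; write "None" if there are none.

Service from Jun 8, 2015 to 11 May 2020: 1799 days.
Long-Term Disability — status temporary ✓; service 1799 days ≥ 12 months (≈360 days) ✓ → eligible.
Professional Development Fund — status temporary ✓; service 1799 days ≥ 26 weeks (≈182 days) ✓ → eligible.
Stock Purchase Plan — 20 hrs/wk ≥ 15 ✓; dept Support ✗ → not eligible.
Tuition Reimbursement — service 1799 days < 5 years (≈1825 days) ✗ → not eligible.
Health Savings Account — status temporary ✓ (not excluded); site Osaka ✗ (not Calgary or Cork) → not eligible.

Long-Term Disability, Professional Development Fund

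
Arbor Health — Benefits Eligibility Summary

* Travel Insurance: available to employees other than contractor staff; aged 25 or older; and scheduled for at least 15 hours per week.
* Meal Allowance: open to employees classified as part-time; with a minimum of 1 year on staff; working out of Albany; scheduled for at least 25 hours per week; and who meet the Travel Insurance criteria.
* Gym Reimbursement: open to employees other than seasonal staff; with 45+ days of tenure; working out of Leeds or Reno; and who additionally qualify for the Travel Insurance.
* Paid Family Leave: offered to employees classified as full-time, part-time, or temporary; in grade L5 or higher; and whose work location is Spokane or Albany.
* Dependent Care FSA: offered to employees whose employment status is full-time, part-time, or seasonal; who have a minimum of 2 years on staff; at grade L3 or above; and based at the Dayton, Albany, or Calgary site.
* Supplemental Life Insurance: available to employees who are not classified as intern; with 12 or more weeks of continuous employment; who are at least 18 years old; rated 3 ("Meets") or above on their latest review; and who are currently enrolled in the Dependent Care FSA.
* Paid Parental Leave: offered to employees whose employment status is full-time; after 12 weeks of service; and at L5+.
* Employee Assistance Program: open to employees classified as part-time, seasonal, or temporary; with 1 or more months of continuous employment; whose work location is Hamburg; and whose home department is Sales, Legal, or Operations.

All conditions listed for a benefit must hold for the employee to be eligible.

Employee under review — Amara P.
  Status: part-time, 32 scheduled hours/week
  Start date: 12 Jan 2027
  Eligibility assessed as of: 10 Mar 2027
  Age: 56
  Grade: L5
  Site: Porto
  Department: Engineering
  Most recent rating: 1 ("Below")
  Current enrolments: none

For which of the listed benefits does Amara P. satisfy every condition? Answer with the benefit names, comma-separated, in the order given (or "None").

Travel Insurance

Service from 12 Jan 2027 to 10 Mar 2027: 57 days.
Travel Insurance — status part-time ✓ (not excluded); age 56 ≥ 25 ✓; 32 hrs/wk ≥ 15 ✓ → eligible.
Meal Allowance — status part-time ✓; service 57 days < 1 year (≈365 days) ✗ → not eligible.
Gym Reimbursement — status part-time ✓ (not excluded); service 57 days ≥ 45 days ✓; site Porto ✗ (not Leeds or Reno) → not eligible.
Paid Family Leave — status part-time ✓; grade L5 ≥ L5 ✓; site Porto ✗ (not Spokane or Albany) → not eligible.
Dependent Care FSA — status part-time ✓; service 57 days < 2 years (≈730 days) ✗ → not eligible.
Supplemental Life Insurance — status part-time ✓ (not excluded); service 57 days < 12 weeks (≈84 days) ✗ → not eligible.
Paid Parental Leave — status part-time ✗ (requires full-time) → not eligible.
Employee Assistance Program — status part-time ✓; service 57 days ≥ 1 month (≈30 days) ✓; site Porto ✗ (not Hamburg) → not eligible.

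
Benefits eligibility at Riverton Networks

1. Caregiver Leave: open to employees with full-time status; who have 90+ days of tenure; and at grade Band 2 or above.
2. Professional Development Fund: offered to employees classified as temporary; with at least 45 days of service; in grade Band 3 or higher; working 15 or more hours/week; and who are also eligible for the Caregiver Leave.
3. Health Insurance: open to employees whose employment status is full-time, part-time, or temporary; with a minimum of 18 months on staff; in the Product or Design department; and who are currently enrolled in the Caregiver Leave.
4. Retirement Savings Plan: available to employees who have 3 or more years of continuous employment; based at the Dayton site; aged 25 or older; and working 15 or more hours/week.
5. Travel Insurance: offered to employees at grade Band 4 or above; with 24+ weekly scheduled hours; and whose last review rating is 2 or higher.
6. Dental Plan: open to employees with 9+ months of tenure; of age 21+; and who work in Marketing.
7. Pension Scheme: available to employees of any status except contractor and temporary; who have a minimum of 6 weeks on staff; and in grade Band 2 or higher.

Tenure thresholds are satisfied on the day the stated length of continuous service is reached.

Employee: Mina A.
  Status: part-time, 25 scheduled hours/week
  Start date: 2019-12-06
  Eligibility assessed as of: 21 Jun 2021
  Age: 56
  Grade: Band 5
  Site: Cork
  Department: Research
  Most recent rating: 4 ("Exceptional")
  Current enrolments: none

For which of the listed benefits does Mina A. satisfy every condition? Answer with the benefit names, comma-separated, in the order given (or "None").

Travel Insurance, Pension Scheme

Service from 2019-12-06 to 21 Jun 2021: 563 days.
Caregiver Leave — status part-time ✗ (requires full-time) → not eligible.
Professional Development Fund — status part-time ✗ (requires temporary) → not eligible.
Health Insurance — status part-time ✓; service 563 days ≥ 18 months (≈540 days) ✓; dept Research ✗ → not eligible.
Retirement Savings Plan — service 563 days < 3 years (≈1095 days) ✗ → not eligible.
Travel Insurance — grade Band 5 ≥ Band 4 ✓; 25 hrs/wk ≥ 24 ✓; rating 4 ≥ 2 ✓ → eligible.
Dental Plan — service 563 days ≥ 9 months (≈270 days) ✓; age 56 ≥ 21 ✓; dept Research ✗ → not eligible.
Pension Scheme — status part-time ✓ (not excluded); service 563 days ≥ 6 weeks (≈42 days) ✓; grade Band 5 ≥ Band 2 ✓ → eligible.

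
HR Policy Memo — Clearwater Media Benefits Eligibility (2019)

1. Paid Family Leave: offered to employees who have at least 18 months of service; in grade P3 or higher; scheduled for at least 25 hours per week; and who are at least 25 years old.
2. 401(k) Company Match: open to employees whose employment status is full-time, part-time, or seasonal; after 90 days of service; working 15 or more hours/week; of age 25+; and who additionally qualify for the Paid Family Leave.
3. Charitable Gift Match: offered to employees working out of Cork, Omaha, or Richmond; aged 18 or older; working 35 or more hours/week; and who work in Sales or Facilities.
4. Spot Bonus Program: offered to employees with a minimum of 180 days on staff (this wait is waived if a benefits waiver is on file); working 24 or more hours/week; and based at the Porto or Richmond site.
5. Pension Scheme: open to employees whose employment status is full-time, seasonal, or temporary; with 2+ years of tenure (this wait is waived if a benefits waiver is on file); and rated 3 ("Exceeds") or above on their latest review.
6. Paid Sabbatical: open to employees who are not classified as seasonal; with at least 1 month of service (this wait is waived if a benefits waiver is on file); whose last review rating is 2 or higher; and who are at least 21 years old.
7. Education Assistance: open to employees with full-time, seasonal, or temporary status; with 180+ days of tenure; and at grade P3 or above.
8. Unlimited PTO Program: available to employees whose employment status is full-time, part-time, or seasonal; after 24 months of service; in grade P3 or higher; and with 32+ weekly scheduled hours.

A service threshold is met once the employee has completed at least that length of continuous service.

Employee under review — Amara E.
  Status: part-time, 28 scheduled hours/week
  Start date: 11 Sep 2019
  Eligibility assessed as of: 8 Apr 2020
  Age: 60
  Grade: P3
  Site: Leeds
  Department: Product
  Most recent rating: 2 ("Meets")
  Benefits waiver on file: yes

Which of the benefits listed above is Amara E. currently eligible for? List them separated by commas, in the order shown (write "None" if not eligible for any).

Service from 11 Sep 2019 to 8 Apr 2020: 210 days.
Paid Family Leave — service 210 days < 18 months (≈540 days) ✗ → not eligible.
401(k) Company Match — status part-time ✓; service 210 days ≥ 90 days ✓; 28 hrs/wk ≥ 15 ✓; age 60 ≥ 25 ✓; not eligible for Paid Family Leave ✗ → not eligible.
Charitable Gift Match — site Leeds ✗ (not Cork, Omaha, or Richmond) → not eligible.
Spot Bonus Program — benefits waiver on file ✓; 28 hrs/wk ≥ 24 ✓; site Leeds ✗ (not Porto or Richmond) → not eligible.
Pension Scheme — status part-time ✗ (requires full-time, seasonal, or temporary) → not eligible.
Paid Sabbatical — status part-time ✓ (not excluded); benefits waiver on file ✓; rating 2 ≥ 2 ✓; age 60 ≥ 21 ✓ → eligible.
Education Assistance — status part-time ✗ (requires full-time, seasonal, or temporary) → not eligible.
Unlimited PTO Program — status part-time ✓; service 210 days < 24 months (≈720 days) ✗ → not eligible.

Paid Sabbatical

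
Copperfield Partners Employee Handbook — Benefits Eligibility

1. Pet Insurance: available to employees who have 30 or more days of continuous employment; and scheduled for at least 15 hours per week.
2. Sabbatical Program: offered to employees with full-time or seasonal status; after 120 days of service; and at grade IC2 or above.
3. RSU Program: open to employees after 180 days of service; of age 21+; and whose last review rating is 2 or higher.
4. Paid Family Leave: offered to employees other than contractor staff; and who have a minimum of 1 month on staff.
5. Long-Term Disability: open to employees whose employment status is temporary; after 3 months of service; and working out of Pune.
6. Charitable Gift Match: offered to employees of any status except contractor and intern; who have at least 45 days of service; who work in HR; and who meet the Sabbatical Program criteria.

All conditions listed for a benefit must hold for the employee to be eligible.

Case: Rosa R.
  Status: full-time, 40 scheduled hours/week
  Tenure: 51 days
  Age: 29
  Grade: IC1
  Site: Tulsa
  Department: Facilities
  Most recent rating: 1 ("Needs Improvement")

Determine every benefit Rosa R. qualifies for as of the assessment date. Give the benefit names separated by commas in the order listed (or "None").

Pet Insurance — service 51 days ≥ 30 days ✓; 40 hrs/wk ≥ 15 ✓ → eligible.
Sabbatical Program — status full-time ✓; service 51 days < 120 days ✗ → not eligible.
RSU Program — service 51 days < 180 days ✗ → not eligible.
Paid Family Leave — status full-time ✓ (not excluded); service 51 days ≥ 1 month (≈30 days) ✓ → eligible.
Long-Term Disability — status full-time ✗ (requires temporary) → not eligible.
Charitable Gift Match — status full-time ✓ (not excluded); service 51 days ≥ 45 days ✓; dept Facilities ✗ → not eligible.

Pet Insurance, Paid Family Leave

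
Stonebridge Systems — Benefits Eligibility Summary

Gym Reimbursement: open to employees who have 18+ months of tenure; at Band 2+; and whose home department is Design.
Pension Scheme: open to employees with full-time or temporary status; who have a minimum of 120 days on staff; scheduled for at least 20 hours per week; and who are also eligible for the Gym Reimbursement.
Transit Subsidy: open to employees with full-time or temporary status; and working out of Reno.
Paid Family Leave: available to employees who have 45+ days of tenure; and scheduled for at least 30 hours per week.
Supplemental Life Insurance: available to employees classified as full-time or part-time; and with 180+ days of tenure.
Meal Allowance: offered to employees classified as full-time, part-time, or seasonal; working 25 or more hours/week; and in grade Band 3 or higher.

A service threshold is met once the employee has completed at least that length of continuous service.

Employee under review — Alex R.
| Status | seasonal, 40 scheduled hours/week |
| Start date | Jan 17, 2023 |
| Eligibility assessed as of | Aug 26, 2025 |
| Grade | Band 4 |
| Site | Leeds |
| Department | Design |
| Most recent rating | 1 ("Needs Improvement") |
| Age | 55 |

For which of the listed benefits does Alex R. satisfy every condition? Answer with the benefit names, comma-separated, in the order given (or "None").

Gym Reimbursement, Paid Family Leave, Meal Allowance

Service from Jan 17, 2023 to Aug 26, 2025: 952 days.
Gym Reimbursement — service 952 days ≥ 18 months (≈540 days) ✓; grade Band 4 ≥ Band 2 ✓; dept Design ✓ → eligible.
Pension Scheme — status seasonal ✗ (requires full-time or temporary) → not eligible.
Transit Subsidy — status seasonal ✗ (requires full-time or temporary) → not eligible.
Paid Family Leave — service 952 days ≥ 45 days ✓; 40 hrs/wk ≥ 30 ✓ → eligible.
Supplemental Life Insurance — status seasonal ✗ (requires full-time or part-time) → not eligible.
Meal Allowance — status seasonal ✓; 40 hrs/wk ≥ 25 ✓; grade Band 4 ≥ Band 3 ✓ → eligible.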